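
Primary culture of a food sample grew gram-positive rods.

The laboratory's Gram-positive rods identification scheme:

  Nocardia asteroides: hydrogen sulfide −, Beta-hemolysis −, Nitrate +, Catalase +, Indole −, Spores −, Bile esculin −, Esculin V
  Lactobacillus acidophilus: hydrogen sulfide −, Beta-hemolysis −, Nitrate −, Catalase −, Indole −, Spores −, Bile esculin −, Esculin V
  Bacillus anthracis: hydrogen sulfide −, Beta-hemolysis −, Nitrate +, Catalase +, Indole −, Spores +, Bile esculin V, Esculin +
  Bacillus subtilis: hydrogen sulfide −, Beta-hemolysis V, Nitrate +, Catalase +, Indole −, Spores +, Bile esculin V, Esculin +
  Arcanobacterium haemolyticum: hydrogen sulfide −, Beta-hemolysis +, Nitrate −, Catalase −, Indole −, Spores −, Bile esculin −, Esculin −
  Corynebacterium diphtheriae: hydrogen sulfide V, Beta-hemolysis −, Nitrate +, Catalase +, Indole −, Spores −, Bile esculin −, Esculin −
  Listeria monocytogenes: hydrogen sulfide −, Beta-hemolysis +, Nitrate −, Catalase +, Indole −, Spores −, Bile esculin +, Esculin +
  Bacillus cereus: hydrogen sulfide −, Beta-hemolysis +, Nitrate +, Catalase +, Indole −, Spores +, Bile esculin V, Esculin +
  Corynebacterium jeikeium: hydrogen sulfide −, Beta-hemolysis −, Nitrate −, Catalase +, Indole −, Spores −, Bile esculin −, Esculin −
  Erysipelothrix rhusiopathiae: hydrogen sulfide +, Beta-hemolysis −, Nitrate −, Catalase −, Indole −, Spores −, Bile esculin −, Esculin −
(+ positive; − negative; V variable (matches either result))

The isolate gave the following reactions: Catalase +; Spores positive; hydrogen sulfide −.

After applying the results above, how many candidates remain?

3

Spores +: excludes 7 organisms — 3 left.
hydrogen sulfide −: all 3 remaining candidates are consistent.
Catalase +: all 3 remaining candidates are consistent.
Still consistent: Bacillus anthracis, Bacillus cereus, Bacillus subtilis.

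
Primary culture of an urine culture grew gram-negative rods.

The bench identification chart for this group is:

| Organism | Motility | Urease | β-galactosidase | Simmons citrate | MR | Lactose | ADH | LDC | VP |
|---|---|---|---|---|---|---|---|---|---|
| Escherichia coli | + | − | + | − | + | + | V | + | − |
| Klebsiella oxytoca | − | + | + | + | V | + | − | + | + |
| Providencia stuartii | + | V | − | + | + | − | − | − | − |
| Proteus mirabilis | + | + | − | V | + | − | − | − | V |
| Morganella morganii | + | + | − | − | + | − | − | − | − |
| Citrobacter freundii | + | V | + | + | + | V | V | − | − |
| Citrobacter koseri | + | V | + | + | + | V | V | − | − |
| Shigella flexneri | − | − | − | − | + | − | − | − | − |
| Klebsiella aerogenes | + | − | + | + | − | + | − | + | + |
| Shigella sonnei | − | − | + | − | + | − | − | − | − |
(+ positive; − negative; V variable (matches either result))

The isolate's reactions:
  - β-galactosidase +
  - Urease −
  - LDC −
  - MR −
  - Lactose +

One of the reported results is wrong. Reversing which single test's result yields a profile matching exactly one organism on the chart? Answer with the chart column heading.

LDC

As reported, no row in the chart matches all 5 reactions.
Reversing β-galactosidase → still no organism matches.
Reversing Lactose → still no organism matches.
Reversing MR → 2 organisms match (not unique).
Reversing LDC (to +) → unique match: Klebsiella aerogenes.
Reversing Urease → still no organism matches.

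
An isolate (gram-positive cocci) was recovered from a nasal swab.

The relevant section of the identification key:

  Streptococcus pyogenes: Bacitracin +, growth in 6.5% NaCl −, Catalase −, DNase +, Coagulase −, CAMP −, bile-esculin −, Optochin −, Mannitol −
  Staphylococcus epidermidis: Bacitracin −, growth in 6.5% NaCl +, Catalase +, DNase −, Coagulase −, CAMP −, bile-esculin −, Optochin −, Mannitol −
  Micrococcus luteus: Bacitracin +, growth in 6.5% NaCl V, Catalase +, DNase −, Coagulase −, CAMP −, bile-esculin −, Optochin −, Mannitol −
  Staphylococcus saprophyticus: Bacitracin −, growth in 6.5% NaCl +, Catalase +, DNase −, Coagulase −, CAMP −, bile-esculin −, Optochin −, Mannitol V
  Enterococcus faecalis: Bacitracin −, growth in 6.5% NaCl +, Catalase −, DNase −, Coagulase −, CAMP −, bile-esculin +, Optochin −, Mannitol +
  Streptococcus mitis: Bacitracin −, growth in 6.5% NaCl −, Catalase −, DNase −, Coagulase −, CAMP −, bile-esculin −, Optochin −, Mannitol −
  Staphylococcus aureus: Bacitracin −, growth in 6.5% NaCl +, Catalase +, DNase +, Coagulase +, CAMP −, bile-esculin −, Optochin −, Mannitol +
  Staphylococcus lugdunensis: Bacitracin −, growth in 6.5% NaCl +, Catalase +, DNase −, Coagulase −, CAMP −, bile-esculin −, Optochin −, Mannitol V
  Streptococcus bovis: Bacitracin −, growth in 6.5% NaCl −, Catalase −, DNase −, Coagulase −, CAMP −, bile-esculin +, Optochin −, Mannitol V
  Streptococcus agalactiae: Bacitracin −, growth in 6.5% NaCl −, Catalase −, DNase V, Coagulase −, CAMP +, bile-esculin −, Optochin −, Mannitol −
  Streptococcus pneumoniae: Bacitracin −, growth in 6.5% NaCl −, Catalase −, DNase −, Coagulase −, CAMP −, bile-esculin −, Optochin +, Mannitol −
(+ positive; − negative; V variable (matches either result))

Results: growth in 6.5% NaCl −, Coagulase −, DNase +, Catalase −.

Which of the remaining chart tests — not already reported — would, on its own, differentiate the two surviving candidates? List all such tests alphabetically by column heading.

Bacitracin, CAMP

growth in 6.5% NaCl −: excludes 5 organisms — 6 left.
Catalase −: excludes Micrococcus luteus — 5 left.
Coagulase −: all 5 remaining candidates are consistent.
DNase +: excludes Streptococcus mitis, Streptococcus bovis, Streptococcus pneumoniae — 2 left.
Two candidates remain: Streptococcus agalactiae and Streptococcus pyogenes.
  Bacitracin: Streptococcus agalactiae −, Streptococcus pyogenes + — discriminates.
  CAMP: Streptococcus agalactiae +, Streptococcus pyogenes − — discriminates.
  bile-esculin: − vs − — same for both, does not separate.
  Optochin: − vs − — same for both, does not separate.
  Mannitol: − vs − — same for both, does not separate.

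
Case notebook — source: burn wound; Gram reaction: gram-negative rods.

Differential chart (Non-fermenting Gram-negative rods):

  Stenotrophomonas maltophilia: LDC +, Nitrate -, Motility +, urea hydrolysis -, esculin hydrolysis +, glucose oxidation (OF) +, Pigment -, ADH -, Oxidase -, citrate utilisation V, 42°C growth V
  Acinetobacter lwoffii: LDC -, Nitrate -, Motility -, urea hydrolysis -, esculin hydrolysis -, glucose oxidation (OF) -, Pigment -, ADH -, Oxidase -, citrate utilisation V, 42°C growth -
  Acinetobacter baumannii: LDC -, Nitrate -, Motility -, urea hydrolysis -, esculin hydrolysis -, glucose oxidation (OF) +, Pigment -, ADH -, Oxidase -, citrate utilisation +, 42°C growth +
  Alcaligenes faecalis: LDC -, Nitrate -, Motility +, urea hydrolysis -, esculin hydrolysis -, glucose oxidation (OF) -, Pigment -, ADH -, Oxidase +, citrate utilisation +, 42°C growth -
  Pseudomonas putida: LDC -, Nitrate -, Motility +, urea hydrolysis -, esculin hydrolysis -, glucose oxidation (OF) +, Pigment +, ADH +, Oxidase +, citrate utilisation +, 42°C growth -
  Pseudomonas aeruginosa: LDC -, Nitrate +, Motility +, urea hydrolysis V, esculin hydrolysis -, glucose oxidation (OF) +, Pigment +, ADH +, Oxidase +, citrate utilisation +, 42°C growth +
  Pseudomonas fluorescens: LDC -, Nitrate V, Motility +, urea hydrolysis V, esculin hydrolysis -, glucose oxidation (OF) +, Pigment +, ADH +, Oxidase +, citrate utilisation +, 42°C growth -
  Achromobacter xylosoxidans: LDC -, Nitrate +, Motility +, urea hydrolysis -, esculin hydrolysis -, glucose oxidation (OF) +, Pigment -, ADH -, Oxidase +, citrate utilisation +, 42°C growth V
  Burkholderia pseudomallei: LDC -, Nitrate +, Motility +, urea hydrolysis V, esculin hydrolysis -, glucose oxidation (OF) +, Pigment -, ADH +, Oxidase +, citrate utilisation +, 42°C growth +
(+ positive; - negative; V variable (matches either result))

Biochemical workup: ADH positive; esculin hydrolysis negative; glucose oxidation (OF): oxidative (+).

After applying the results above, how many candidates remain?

esculin hydrolysis -: excludes Stenotrophomonas maltophilia — 8 left.
ADH +: excludes Acinetobacter lwoffii, Acinetobacter baumannii, Alcaligenes faecalis, Achromobacter xylosoxidans — 4 left.
glucose oxidation (OF) +: all 4 remaining candidates are consistent.
Still consistent: Burkholderia pseudomallei, Pseudomonas aeruginosa, Pseudomonas fluorescens, Pseudomonas putida.

4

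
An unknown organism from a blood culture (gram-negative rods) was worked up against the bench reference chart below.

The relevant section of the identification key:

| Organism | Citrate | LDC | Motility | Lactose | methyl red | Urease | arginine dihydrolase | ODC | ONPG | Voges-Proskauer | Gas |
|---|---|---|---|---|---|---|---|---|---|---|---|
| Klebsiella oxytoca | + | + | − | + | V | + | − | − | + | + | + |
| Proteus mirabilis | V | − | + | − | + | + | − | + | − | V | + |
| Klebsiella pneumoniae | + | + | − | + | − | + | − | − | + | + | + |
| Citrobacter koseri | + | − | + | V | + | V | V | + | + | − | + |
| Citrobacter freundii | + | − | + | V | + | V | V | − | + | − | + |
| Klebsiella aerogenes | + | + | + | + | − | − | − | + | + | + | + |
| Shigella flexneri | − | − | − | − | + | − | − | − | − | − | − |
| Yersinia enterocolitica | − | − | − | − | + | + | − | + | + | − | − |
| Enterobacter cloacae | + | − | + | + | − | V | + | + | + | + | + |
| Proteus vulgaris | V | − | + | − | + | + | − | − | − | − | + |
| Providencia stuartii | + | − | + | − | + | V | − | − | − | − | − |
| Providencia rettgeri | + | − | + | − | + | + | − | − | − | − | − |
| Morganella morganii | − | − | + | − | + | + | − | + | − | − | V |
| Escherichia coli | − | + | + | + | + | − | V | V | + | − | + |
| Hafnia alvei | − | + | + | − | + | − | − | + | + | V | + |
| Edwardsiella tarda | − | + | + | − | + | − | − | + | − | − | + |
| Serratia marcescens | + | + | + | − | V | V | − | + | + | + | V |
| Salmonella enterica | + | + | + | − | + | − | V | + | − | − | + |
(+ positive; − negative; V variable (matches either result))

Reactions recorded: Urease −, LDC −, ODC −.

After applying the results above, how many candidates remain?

3

LDC −: excludes 8 organisms — 10 left.
Urease −: excludes 5 organisms — 5 left.
ODC −: excludes Citrobacter koseri, Enterobacter cloacae — 3 left.
Still consistent: Citrobacter freundii, Providencia stuartii, Shigella flexneri.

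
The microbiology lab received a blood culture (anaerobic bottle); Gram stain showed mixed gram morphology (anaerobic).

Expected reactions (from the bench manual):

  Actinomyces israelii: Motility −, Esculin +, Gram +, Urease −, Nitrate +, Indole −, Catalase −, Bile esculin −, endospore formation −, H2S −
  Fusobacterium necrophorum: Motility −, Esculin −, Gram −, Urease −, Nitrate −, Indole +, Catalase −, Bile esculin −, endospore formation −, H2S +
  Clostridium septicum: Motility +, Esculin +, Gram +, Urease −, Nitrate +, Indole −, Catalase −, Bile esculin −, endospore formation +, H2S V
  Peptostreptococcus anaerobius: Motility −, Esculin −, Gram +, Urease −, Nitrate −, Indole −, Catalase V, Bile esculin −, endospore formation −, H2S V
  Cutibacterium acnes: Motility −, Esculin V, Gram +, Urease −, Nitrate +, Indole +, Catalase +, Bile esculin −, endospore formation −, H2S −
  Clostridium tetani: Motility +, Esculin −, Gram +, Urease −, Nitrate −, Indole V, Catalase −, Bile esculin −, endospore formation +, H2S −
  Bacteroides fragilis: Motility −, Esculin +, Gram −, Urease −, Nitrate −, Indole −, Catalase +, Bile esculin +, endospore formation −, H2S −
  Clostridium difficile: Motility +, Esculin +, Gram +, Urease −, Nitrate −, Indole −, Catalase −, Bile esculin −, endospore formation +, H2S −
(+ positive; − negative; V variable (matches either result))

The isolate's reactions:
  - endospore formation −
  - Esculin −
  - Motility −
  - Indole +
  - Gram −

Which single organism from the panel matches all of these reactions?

Fusobacterium necrophorum

endospore formation −: excludes Clostridium septicum, Clostridium tetani, Clostridium difficile — 5 left.
Gram −: excludes Actinomyces israelii, Peptostreptococcus anaerobius, Cutibacterium acnes — 2 left.
Indole +: excludes Bacteroides fragilis — 1 left.
Esculin −: the one remaining candidate is consistent.
Motility −: the one remaining candidate is consistent.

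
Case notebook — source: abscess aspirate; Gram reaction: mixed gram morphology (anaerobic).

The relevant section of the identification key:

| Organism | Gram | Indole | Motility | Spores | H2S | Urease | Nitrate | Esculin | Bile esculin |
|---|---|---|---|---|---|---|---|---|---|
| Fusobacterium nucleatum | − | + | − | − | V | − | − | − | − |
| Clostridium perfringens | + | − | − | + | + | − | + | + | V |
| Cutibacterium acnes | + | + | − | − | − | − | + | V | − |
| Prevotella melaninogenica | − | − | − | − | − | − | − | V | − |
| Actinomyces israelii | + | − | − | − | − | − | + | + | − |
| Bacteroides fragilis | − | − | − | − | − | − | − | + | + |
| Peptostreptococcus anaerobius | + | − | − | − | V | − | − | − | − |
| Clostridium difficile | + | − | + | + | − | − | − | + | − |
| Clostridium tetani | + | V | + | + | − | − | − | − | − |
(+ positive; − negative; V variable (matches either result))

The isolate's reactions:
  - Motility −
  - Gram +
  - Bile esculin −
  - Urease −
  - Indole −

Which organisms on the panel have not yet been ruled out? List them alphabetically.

Actinomyces israelii, Clostridium perfringens, Peptostreptococcus anaerobius

Urease −: all 9 remaining candidates are consistent.
Indole −: excludes Fusobacterium nucleatum, Cutibacterium acnes — 7 left.
Bile esculin −: excludes Bacteroides fragilis — 6 left.
Motility −: excludes Clostridium difficile, Clostridium tetani — 4 left.
Gram +: excludes Prevotella melaninogenica — 3 left.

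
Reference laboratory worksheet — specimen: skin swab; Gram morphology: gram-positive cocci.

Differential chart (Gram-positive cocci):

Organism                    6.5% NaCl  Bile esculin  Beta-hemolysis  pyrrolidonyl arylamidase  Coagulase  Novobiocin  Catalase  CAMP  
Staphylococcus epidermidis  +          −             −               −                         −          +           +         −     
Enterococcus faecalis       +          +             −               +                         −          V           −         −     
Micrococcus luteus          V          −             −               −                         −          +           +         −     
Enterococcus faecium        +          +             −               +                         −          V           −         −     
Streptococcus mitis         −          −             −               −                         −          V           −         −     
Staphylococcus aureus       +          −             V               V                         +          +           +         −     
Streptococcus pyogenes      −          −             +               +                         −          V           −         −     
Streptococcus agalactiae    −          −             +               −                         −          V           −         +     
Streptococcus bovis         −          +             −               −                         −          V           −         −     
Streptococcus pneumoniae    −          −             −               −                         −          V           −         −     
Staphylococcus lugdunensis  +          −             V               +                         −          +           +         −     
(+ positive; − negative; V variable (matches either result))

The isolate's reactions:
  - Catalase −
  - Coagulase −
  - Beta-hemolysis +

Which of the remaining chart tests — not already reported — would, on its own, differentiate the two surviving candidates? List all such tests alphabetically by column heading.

CAMP, pyrrolidonyl arylamidase

Catalase −: excludes Staphylococcus epidermidis, Micrococcus luteus, Staphylococcus aureus, Staphylococcus lugdunensis — 7 left.
Coagulase −: all 7 remaining candidates are consistent.
Beta-hemolysis +: excludes 5 organisms — 2 left.
Two candidates remain: Streptococcus agalactiae and Streptococcus pyogenes.
  6.5% NaCl: − vs − — same for both, does not separate.
  Bile esculin: − vs − — same for both, does not separate.
  pyrrolidonyl arylamidase: Streptococcus agalactiae −, Streptococcus pyogenes + — discriminates.
  Novobiocin: V vs V — variable for at least one, does not separate.
  CAMP: Streptococcus agalactiae +, Streptococcus pyogenes − — discriminates.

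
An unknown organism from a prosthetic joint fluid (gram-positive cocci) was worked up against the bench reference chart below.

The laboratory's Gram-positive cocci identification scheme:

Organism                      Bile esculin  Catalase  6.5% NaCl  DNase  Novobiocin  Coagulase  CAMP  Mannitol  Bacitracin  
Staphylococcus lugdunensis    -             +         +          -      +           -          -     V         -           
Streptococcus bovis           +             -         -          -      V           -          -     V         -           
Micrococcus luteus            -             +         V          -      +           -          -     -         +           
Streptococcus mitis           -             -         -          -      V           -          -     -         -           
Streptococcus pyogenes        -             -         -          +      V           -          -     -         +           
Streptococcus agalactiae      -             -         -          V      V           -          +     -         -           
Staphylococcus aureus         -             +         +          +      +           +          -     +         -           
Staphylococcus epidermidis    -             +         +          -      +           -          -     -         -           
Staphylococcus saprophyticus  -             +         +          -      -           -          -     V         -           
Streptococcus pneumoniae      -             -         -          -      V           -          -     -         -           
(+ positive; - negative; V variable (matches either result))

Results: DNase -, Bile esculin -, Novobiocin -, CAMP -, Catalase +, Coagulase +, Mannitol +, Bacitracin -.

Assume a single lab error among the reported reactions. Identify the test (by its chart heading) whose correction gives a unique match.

As reported, no row in the chart matches all 8 reactions.
Reversing Novobiocin → still no organism matches.
Reversing Bacitracin → still no organism matches.
Reversing Bile esculin → still no organism matches.
Reversing DNase → still no organism matches.
Reversing Coagulase (to -) → unique match: Staphylococcus saprophyticus.
Reversing Mannitol → still no organism matches.
Reversing CAMP → still no organism matches.
Reversing Catalase → still no organism matches.

Coagulase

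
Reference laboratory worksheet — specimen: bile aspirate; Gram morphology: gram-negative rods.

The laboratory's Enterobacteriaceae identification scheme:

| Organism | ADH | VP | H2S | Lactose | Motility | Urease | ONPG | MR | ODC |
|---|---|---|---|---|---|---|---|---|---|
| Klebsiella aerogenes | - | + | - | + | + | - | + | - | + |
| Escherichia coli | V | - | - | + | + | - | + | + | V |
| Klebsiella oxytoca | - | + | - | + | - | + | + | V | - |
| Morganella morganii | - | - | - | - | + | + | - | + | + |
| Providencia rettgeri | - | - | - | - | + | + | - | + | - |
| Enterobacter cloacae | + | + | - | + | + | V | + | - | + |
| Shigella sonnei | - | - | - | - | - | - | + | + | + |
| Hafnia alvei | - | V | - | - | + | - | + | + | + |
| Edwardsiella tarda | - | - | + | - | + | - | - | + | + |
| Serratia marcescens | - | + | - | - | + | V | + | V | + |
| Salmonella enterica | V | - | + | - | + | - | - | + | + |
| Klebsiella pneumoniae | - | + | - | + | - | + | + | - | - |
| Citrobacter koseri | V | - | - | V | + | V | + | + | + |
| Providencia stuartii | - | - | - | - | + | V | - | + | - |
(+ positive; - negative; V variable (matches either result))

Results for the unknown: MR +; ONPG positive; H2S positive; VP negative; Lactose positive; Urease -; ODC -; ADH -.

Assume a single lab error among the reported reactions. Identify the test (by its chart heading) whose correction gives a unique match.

H2S

As reported, no row in the chart matches all 8 reactions.
Reversing VP → still no organism matches.
Reversing Lactose → still no organism matches.
Reversing ADH → still no organism matches.
Reversing ONPG → still no organism matches.
Reversing H2S (to -) → unique match: Escherichia coli.
Reversing MR → still no organism matches.
Reversing ODC → still no organism matches.
Reversing Urease → still no organism matches.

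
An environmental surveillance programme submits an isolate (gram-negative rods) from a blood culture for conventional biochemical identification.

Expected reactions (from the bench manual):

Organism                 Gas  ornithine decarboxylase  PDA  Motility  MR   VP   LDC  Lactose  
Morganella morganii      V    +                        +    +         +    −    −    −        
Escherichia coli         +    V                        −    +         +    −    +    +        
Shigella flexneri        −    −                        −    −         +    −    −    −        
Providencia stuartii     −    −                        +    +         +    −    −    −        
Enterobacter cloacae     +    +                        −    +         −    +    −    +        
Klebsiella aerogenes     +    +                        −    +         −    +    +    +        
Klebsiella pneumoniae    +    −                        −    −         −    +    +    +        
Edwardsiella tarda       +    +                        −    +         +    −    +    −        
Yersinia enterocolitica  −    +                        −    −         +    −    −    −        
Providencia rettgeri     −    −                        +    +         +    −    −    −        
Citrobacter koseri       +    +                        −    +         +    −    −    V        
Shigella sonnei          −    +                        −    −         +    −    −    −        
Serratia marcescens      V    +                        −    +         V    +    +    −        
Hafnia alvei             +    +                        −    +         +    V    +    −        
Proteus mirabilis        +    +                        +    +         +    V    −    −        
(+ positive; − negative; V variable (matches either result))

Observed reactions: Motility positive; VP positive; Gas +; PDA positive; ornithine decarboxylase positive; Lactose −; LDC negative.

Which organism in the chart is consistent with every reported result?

Proteus mirabilis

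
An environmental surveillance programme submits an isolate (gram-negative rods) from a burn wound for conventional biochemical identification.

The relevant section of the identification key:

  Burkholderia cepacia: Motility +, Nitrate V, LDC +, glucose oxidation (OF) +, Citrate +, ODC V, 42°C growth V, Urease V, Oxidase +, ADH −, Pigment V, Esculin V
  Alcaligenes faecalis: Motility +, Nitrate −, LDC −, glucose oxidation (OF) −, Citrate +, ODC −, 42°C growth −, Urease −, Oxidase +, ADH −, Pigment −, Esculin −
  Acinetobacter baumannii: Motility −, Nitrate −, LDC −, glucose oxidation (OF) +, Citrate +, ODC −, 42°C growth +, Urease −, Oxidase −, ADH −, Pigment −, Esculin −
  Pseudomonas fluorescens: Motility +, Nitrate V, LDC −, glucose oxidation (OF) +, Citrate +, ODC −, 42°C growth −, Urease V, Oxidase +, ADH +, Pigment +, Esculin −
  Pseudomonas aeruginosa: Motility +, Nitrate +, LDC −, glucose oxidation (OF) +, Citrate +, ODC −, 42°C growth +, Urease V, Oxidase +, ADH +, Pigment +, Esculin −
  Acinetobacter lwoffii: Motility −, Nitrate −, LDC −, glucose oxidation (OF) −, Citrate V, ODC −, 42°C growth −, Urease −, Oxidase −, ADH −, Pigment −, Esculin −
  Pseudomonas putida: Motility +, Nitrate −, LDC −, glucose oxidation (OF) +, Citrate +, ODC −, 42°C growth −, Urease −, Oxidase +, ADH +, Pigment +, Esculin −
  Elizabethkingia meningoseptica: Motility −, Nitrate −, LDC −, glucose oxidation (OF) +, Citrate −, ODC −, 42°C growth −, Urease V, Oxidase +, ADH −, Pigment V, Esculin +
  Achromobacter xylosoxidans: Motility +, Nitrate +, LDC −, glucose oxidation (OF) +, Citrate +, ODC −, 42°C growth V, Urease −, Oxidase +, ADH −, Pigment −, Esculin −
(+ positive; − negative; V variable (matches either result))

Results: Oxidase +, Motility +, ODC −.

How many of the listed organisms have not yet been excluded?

Oxidase +: excludes Acinetobacter baumannii, Acinetobacter lwoffii — 7 left.
ODC −: all 7 remaining candidates are consistent.
Motility +: excludes Elizabethkingia meningoseptica — 6 left.
Still consistent: Achromobacter xylosoxidans, Alcaligenes faecalis, Burkholderia cepacia, Pseudomonas aeruginosa, Pseudomonas fluorescens, Pseudomonas putida.

6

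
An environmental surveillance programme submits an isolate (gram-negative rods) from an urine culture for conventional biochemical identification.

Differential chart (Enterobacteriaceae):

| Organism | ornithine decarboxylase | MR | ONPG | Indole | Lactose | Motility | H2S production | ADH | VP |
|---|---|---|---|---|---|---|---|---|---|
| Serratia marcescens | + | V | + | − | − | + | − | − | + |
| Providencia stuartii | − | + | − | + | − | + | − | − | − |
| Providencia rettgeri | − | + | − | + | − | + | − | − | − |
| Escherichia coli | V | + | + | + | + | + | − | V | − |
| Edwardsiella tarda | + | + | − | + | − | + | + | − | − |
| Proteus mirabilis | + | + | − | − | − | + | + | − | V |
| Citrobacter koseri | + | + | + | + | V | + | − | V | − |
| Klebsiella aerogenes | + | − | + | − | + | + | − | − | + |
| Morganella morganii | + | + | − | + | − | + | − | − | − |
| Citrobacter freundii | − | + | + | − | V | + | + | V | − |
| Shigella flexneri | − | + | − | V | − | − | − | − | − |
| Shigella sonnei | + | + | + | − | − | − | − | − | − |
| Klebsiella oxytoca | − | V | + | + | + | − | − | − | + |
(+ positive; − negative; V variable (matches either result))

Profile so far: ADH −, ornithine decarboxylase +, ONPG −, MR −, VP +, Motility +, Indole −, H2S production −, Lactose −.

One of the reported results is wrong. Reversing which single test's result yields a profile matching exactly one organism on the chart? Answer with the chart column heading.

ONPG

As reported, no row in the chart matches all 9 reactions.
Reversing H2S production → still no organism matches.
Reversing MR → still no organism matches.
Reversing Motility → still no organism matches.
Reversing ADH → still no organism matches.
Reversing ornithine decarboxylase → still no organism matches.
Reversing ONPG (to +) → unique match: Serratia marcescens.
Reversing VP → still no organism matches.
Reversing Lactose → still no organism matches.
Reversing Indole → still no organism matches.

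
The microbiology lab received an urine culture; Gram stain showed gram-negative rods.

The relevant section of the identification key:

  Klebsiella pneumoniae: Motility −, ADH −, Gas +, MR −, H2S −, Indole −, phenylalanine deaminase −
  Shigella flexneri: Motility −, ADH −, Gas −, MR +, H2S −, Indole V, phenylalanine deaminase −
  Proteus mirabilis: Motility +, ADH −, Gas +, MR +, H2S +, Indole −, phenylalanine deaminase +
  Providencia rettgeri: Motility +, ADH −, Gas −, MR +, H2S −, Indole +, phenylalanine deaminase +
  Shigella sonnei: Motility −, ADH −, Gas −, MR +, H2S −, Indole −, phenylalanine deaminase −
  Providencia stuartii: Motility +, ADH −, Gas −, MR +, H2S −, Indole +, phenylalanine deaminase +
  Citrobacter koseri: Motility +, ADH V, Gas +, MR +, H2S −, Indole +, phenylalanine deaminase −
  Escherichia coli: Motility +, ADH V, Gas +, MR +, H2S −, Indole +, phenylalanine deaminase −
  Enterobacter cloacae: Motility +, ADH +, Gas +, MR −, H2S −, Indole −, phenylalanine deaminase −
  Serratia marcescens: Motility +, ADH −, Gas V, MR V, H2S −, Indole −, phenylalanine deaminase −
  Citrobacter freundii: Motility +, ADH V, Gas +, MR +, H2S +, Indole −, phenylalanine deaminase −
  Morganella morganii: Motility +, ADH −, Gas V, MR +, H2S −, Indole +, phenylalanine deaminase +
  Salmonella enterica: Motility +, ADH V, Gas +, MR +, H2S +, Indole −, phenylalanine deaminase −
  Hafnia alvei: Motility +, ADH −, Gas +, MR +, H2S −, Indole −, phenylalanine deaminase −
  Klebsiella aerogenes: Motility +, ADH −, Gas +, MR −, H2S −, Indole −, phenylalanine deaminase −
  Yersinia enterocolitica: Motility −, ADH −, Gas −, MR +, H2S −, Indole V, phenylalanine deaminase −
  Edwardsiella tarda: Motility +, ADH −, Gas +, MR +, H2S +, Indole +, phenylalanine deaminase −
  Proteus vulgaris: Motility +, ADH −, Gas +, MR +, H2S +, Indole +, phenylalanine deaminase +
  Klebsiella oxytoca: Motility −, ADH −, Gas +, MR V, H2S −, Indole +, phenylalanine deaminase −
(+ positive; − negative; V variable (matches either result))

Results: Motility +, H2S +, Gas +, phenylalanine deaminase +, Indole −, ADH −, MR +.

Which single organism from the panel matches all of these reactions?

Proteus mirabilis

Indole −: excludes 8 organisms — 11 left.
MR +: excludes Klebsiella pneumoniae, Enterobacter cloacae, Klebsiella aerogenes — 8 left.
H2S +: excludes 5 organisms — 3 left.
ADH −: all 3 remaining candidates are consistent.
Motility +: all 3 remaining candidates are consistent.
Gas +: all 3 remaining candidates are consistent.
phenylalanine deaminase +: excludes Citrobacter freundii, Salmonella enterica — 1 left.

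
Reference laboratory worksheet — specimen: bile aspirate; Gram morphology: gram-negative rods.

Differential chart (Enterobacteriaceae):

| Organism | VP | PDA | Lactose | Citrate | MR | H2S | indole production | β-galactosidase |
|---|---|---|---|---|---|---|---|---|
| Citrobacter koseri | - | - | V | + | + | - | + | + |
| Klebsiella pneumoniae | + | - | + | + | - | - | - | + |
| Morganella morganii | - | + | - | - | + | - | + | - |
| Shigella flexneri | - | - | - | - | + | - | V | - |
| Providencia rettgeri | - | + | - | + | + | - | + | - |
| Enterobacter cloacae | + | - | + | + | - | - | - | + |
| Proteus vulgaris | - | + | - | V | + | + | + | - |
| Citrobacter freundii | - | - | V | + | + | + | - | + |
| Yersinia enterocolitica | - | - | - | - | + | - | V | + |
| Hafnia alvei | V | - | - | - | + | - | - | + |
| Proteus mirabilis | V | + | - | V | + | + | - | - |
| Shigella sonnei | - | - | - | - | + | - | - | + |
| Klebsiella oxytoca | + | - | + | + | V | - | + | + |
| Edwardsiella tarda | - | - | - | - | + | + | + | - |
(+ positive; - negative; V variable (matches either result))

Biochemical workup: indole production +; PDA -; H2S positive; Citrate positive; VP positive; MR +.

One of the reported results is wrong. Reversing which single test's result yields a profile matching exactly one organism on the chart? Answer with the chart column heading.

H2S

As reported, no row in the chart matches all 6 reactions.
Reversing PDA → still no organism matches.
Reversing indole production → still no organism matches.
Reversing Citrate → still no organism matches.
Reversing MR → still no organism matches.
Reversing H2S (to -) → unique match: Klebsiella oxytoca.
Reversing VP → still no organism matches.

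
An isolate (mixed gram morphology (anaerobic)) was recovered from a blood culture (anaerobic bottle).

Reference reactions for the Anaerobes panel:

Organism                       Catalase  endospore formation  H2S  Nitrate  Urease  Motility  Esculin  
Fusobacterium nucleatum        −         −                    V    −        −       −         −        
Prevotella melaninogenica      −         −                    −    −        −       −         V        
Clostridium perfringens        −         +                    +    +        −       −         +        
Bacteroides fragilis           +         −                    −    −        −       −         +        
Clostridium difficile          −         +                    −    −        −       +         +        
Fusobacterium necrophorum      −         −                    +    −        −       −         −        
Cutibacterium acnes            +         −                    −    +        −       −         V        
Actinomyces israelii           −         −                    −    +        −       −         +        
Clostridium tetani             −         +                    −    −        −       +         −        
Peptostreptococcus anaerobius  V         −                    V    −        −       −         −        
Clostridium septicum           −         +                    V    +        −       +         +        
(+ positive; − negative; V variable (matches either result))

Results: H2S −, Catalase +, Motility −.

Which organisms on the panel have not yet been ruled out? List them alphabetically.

Motility −: excludes Clostridium difficile, Clostridium tetani, Clostridium septicum — 8 left.
H2S −: excludes Clostridium perfringens, Fusobacterium necrophorum — 6 left.
Catalase +: excludes Fusobacterium nucleatum, Prevotella melaninogenica, Actinomyces israelii — 3 left.

Bacteroides fragilis, Cutibacterium acnes, Peptostreptococcus anaerobius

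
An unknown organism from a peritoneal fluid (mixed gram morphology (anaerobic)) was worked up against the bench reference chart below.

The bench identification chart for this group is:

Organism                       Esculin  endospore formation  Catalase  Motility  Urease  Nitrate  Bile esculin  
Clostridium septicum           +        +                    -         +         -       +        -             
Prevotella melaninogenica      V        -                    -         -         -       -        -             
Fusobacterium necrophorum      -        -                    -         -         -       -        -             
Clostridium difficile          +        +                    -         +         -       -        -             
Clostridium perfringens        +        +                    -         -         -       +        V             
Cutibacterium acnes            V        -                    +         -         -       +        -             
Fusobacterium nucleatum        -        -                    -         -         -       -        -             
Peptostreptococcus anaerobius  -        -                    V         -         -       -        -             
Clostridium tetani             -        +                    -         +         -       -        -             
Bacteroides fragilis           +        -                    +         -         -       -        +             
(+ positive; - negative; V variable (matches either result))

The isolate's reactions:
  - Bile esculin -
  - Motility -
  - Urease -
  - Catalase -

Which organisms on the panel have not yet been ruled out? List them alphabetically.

Clostridium perfringens, Fusobacterium necrophorum, Fusobacterium nucleatum, Peptostreptococcus anaerobius, Prevotella melaninogenica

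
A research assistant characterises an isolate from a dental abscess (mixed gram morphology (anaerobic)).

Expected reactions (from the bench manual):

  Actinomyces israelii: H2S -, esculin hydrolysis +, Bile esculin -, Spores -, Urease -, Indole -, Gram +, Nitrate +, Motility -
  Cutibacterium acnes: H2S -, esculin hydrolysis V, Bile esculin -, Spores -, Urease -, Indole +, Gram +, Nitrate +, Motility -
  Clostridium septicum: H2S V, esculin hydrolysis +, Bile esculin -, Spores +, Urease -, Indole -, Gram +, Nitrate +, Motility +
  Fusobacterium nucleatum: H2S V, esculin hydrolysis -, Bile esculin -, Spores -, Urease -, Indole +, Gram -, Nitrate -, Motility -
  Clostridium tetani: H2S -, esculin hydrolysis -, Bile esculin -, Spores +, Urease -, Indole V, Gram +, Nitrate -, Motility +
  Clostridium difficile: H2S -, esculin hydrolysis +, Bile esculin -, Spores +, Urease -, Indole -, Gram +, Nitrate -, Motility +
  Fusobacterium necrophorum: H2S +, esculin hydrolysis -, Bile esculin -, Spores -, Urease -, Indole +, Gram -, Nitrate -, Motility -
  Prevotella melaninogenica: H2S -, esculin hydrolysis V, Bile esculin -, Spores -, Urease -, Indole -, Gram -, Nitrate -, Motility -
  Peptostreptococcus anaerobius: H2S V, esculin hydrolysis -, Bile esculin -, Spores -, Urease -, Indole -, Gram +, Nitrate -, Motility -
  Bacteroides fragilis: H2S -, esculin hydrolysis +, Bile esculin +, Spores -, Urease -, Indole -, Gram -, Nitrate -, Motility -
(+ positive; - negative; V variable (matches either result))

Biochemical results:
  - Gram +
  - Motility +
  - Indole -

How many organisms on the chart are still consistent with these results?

3

Gram +: excludes Fusobacterium nucleatum, Fusobacterium necrophorum, Prevotella melaninogenica, Bacteroides fragilis — 6 left.
Indole -: excludes Cutibacterium acnes — 5 left.
Motility +: excludes Actinomyces israelii, Peptostreptococcus anaerobius — 3 left.
Still consistent: Clostridium difficile, Clostridium septicum, Clostridium tetani.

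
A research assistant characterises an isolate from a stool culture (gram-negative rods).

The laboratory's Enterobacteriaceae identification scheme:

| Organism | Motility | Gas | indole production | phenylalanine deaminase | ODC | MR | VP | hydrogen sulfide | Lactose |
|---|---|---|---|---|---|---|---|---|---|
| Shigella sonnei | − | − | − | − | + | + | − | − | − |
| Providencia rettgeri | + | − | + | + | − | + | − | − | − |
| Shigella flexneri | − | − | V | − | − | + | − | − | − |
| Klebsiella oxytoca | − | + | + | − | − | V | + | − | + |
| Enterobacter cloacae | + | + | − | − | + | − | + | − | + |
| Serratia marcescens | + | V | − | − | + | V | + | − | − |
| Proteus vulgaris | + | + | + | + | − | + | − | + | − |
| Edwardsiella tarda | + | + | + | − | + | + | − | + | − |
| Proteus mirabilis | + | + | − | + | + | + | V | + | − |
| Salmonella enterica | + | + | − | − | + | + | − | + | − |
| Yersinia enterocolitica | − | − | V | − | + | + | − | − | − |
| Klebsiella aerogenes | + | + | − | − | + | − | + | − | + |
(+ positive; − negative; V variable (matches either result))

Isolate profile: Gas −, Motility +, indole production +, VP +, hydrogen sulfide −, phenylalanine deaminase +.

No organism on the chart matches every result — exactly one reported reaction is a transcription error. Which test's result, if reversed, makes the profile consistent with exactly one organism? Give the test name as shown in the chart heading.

VP

As reported, no row in the chart matches all 6 reactions.
Reversing hydrogen sulfide → still no organism matches.
Reversing VP (to −) → unique match: Providencia rettgeri.
Reversing indole production → still no organism matches.
Reversing Gas → still no organism matches.
Reversing Motility → still no organism matches.
Reversing phenylalanine deaminase → still no organism matches.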